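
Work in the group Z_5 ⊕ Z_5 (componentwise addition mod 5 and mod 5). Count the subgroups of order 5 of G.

6

|G| = 25 and 5 | 25, so subgroups of order 5 are possible by Lagrange.
The subgroups of order 5 are: {(0,0), (0,1), (0,2), (0,3), (0,4)}; {(0,0), (1,0), (2,0), (3,0), (4,0)}; {(0,0), (1,1), (2,2), (3,3), (4,4)}; {(0,0), (1,2), (2,4), (3,1), (4,3)}; … (6 in all).
So G has 6 subgroups of order 5.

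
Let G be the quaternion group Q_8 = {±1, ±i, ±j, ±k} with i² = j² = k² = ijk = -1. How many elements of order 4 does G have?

The elements of order 4 are: i, -i, j, -j, k, -k.
That's 6.

6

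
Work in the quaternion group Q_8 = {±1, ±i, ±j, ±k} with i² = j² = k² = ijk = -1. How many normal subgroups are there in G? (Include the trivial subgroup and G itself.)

6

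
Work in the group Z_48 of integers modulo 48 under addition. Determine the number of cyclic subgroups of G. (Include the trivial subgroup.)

10

Group the elements of G by the cyclic subgroup they generate; each cyclic subgroup of order d accounts for φ(d) elements.
Cyclic subgroups by order — order 1: 1; order 2: 1; order 3: 1; order 4: 1; order 6: 1; order 8: 1; order 12: 1; order 16: 1; order 24: 1; order 48: 1.
Total: 10.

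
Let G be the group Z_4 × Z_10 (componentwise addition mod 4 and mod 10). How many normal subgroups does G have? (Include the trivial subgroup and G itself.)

G is abelian, so every subgroup is normal.
G has 16 subgroups in total, hence 16 normal subgroups.

16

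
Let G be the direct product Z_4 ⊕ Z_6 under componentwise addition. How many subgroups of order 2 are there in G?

|G| = 24 and 2 | 24, so subgroups of order 2 are possible by Lagrange.
The subgroups of order 2 are: {(0,0), (0,3)}; {(0,0), (2,0)}; {(0,0), (2,3)}.
So G has 3 subgroups of order 2.

3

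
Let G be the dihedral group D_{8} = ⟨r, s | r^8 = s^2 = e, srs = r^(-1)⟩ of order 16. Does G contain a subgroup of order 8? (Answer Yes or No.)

Yes

8 | 16. A subgroup of order 8 is {e, r, r^2, r^3, r^4, r^5, r^6, r^7}.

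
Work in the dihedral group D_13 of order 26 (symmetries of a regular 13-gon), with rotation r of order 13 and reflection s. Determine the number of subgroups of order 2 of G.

13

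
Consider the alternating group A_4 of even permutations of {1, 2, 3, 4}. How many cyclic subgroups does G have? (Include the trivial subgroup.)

A cyclic subgroup of order d is generated by each of its φ(d) elements of order d, so the cyclic subgroups of order d number (#elements of order d)/φ(d).
Cyclic subgroups by order — order 1: 1; order 2: 3; order 3: 4.
Total: 8.

8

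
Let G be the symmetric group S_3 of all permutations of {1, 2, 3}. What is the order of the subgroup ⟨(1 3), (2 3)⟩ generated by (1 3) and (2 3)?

|⟨(1 3)⟩| = 2 and |⟨(2 3)⟩| = 2, so |H| is a multiple of lcm(2, 2) = 2 and divides |G| = 6.
Closing {(1 3), (2 3)} under the group operation gives all of G, so |H| = 6.

6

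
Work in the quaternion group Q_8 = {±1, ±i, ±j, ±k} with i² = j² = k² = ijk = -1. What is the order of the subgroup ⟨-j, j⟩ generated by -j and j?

|⟨-j⟩| = 4 and |⟨j⟩| = 4, so |H| is a multiple of lcm(4, 4) = 4 and divides |G| = 8.
Closing under the operation: H = {1, -1, j, -j}, so |H| = 4.

4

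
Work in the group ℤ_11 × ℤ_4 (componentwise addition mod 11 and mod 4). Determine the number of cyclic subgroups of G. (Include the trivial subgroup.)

6

A cyclic subgroup of order d is generated by each of its φ(d) elements of order d, so the cyclic subgroups of order d number (#elements of order d)/φ(d).
Cyclic subgroups by order — order 1: 1; order 2: 1; order 4: 1; order 11: 1; order 22: 1; order 44: 1.
Total: 6.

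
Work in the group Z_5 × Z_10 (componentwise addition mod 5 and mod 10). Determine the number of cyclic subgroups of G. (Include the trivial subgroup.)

Each element a generates a cyclic subgroup ⟨a⟩; distinct elements may generate the same one (a cyclic group of order d has φ(d) generators).
Cyclic subgroups by order — order 1: 1; order 2: 1; order 5: 6; order 10: 6.
Total: 14.

14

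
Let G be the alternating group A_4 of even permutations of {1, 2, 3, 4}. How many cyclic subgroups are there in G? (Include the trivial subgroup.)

Each element a generates a cyclic subgroup ⟨a⟩; distinct elements may generate the same one (a cyclic group of order d has φ(d) generators).
Cyclic subgroups by order — order 1: 1; order 2: 3; order 3: 4.
Total: 8.

8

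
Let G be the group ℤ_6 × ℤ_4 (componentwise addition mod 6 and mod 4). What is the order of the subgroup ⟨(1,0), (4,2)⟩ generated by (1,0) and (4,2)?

|⟨(1,0)⟩| = 6 and |⟨(4,2)⟩| = 6, so |H| is a multiple of lcm(6, 6) = 6 and divides |G| = 24.
Closing under the operation: H = {(0,0), (0,2), (1,0), (1,2), (2,0), (2,2), (3,0), (3,2), (4,0), (4,2), (5,0), (5,2)}, so |H| = 12.

12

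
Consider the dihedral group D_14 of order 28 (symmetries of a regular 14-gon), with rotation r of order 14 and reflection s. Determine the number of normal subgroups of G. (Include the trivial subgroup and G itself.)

7

G has 28 subgroups. Checking conjugation-invariance by order — order 1: 1/1 normal; order 2: 1/15 normal; order 4: 0/7 normal; order 7: 1/1 normal; order 14: 3/3 normal; order 28: 1/1 normal.
Total normal subgroups: 7.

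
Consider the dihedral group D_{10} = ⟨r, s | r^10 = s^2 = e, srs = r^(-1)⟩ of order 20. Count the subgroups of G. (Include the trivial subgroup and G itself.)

22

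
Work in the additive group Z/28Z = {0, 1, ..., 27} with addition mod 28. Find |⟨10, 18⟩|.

|⟨10⟩| = 14 and |⟨18⟩| = 14, so |H| is a multiple of lcm(14, 14) = 14 and divides |G| = 28.
Closing under the operation: H = {0, 2, 4, 6, 8, 10, 12, 14, 16, 18, 20, 22, 24, 26}, so |H| = 14.

14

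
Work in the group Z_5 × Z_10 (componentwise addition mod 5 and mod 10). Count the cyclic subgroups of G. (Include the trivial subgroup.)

14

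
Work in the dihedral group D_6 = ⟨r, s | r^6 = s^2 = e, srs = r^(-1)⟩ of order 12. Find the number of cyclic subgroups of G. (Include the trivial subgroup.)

10

A cyclic subgroup of order d is generated by each of its φ(d) elements of order d, so the cyclic subgroups of order d number (#elements of order d)/φ(d).
Cyclic subgroups by order — order 1: 1; order 2: 7; order 3: 1; order 6: 1.
Total: 10.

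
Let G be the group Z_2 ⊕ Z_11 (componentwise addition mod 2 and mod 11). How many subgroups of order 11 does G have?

1

|G| = 22 and 11 | 22, so subgroups of order 11 are possible by Lagrange.
The subgroups of order 11 are: {(0,0), (0,1), (0,2), (0,3), (0,4), (0,5), (0,6), (0,7), (0,8), (0,9), (0,10)}.
So G has 1 subgroup of order 11.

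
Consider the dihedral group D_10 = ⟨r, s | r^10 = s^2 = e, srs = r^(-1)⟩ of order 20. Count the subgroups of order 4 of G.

|G| = 20 and 4 | 20, so subgroups of order 4 are possible by Lagrange.
The subgroups of order 4 are: {e, r^5, r^2s, r^7s}; {e, r^5, r^3s, r^8s}; {e, r^5, r^4s, r^9s}; {e, r^5, s, r^5s}; … (5 in all).
So G has 5 subgroups of order 4.

5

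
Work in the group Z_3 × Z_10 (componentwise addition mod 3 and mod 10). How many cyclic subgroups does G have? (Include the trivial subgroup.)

Each element a generates a cyclic subgroup ⟨a⟩; distinct elements may generate the same one (a cyclic group of order d has φ(d) generators).
Cyclic subgroups by order — order 1: 1; order 2: 1; order 3: 1; order 5: 1; order 6: 1; order 10: 1; order 15: 1; order 30: 1.
Total: 8.

8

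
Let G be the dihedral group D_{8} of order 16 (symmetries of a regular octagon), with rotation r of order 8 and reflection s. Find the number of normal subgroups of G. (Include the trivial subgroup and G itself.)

G has 19 subgroups. Checking conjugation-invariance by order — order 1: 1/1 normal; order 2: 1/9 normal; order 4: 1/5 normal; order 8: 3/3 normal; order 16: 1/1 normal.
Total normal subgroups: 7.

7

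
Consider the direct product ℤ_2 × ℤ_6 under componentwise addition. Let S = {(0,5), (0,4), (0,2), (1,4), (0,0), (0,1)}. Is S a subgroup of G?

(1,4) ∈ S but its inverse (1,2) ∉ S, so S is not a subgroup.

No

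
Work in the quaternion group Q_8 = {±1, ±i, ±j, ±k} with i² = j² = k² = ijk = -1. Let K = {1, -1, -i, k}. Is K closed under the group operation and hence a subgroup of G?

No

-i ∈ K but its inverse i ∉ K, so K is not a subgroup.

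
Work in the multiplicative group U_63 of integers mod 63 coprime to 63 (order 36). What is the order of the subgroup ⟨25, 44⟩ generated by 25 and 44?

18

|⟨25⟩| = 3 and |⟨44⟩| = 6, so |H| is a multiple of lcm(3, 6) = 6 and divides |G| = 36.
Closing under the operation: H = {1, 2, 4, 8, 11, 16, 22, 23, 25, 29, 32, 37, 43, 44, 46, 50, 53, 58}, so |H| = 18.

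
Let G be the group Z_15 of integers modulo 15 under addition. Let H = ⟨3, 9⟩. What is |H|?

5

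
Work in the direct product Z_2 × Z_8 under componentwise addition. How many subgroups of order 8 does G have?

|G| = 16 and 8 | 16, so subgroups of order 8 are possible by Lagrange.
The subgroups of order 8 are: {(0,0), (0,1), (0,2), (0,3), (0,4), (0,5), (0,6), (0,7)}; {(0,0), (0,2), (0,4), (0,6), (1,0), (1,2), (1,4), (1,6)}; {(0,0), (0,2), (0,4), (0,6), (1,1), (1,3), (1,5), (1,7)}.
So G has 3 subgroups of order 8.

3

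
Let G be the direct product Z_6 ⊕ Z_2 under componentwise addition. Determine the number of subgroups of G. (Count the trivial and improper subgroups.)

10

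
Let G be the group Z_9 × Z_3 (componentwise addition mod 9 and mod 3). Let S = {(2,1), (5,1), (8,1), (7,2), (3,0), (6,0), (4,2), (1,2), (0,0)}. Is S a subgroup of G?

Yes

|S| = 9 divides |G| = 27, consistent with Lagrange.
S contains the identity, every element's inverse is in S, and S is closed under +: it is a subgroup.
In fact S = ⟨(1,2)⟩.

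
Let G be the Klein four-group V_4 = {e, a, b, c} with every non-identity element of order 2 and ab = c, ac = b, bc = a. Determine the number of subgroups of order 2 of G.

|G| = 4 and 2 | 4, so subgroups of order 2 are possible by Lagrange.
The subgroups of order 2 are: {e, a}; {e, b}; {e, c}.
So G has 3 subgroups of order 2.

3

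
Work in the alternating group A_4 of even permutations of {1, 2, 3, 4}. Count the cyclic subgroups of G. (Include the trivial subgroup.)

8

Each element a generates a cyclic subgroup ⟨a⟩; distinct elements may generate the same one (a cyclic group of order d has φ(d) generators).
Cyclic subgroups by order — order 1: 1; order 2: 3; order 3: 4.
Total: 8.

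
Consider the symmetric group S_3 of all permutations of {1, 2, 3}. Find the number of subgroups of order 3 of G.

|G| = 6 and 3 | 6, so subgroups of order 3 are possible by Lagrange.
The subgroups of order 3 are: {e, (1 2 3), (1 3 2)}.
So G has 1 subgroup of order 3.

1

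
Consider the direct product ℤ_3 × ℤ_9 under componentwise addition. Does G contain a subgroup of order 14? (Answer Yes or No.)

No

14 does not divide |G| = 27, so by Lagrange no subgroup of order 14 exists.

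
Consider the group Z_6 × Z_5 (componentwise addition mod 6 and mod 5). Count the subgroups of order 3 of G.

1

|G| = 30 and 3 | 30, so subgroups of order 3 are possible by Lagrange.
The subgroups of order 3 are: {(0,0), (2,0), (4,0)}.
So G has 1 subgroup of order 3.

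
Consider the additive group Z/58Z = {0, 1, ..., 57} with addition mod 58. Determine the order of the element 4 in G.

29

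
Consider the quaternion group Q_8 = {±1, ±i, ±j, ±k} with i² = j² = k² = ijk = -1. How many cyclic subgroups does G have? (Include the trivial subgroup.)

5

Each element a generates a cyclic subgroup ⟨a⟩; distinct elements may generate the same one (a cyclic group of order d has φ(d) generators).
Cyclic subgroups by order — order 1: 1; order 2: 1; order 4: 3.
Total: 5.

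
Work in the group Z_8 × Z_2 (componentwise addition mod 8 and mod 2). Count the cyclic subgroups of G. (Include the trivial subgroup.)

8

Each element a generates a cyclic subgroup ⟨a⟩; distinct elements may generate the same one (a cyclic group of order d has φ(d) generators).
Cyclic subgroups by order — order 1: 1; order 2: 3; order 4: 2; order 8: 2.
Total: 8.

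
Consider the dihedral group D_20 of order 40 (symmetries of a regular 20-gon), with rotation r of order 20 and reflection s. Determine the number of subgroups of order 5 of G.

|G| = 40 and 5 | 40, so subgroups of order 5 are possible by Lagrange.
The subgroups of order 5 are: {e, r^4, r^8, r^12, r^16}.
So G has 1 subgroup of order 5.

1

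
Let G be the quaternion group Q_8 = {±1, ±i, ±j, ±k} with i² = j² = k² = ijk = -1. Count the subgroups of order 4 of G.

|G| = 8 and 4 | 8, so subgroups of order 4 are possible by Lagrange.
The subgroups of order 4 are: {1, -1, i, -i}; {1, -1, j, -j}; {1, -1, k, -k}.
So G has 3 subgroups of order 4.

3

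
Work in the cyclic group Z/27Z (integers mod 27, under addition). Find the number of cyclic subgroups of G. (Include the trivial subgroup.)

4

Group the elements of G by the cyclic subgroup they generate; each cyclic subgroup of order d accounts for φ(d) elements.
Cyclic subgroups by order — order 1: 1; order 3: 1; order 9: 1; order 27: 1.
Total: 4.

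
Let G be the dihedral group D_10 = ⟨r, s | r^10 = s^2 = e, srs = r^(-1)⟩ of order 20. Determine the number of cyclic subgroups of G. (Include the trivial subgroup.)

14

Group the elements of G by the cyclic subgroup they generate; each cyclic subgroup of order d accounts for φ(d) elements.
Cyclic subgroups by order — order 1: 1; order 2: 11; order 5: 1; order 10: 1.
Total: 14.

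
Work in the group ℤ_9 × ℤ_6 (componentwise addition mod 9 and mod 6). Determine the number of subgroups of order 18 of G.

|G| = 54 and 18 | 54, so subgroups of order 18 are possible by Lagrange.
The subgroups of order 18 are: {(0,0), (0,1), (0,2), (0,3), (0,4), (0,5), (3,0), (3,1), (3,2), (3,3), (3,4), (3,5), (6,0), (6,1), (6,2), (6,3), (6,4), (6,5)}; {(0,0), (0,3), (1,0), (1,3), (2,0), (2,3), (3,0), (3,3), (4,0), (4,3), (5,0), (5,3), (6,0), (6,3), (7,0), (7,3), (8,0), (8,3)}; {(0,0), (0,3), (1,1), (1,4), (2,2), (2,5), (3,0), (3,3), (4,1), (4,4), (5,2), (5,5), (6,0), (6,3), (7,1), (7,4), (8,2), (8,5)}; {(0,0), (0,3), (1,2), (1,5), (2,1), (2,4), (3,0), (3,3), (4,2), (4,5), (5,1), (5,4), (6,0), (6,3), (7,2), (7,5), (8,1), (8,4)}.
So G has 4 subgroups of order 18.

4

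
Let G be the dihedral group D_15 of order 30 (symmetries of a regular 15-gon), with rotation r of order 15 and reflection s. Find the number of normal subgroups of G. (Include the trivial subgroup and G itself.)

5

G has 28 subgroups. Checking conjugation-invariance by order — order 1: 1/1 normal; order 2: 0/15 normal; order 3: 1/1 normal; order 5: 1/1 normal; order 6: 0/5 normal; order 10: 0/3 normal; order 15: 1/1 normal; order 30: 1/1 normal.
Total normal subgroups: 5.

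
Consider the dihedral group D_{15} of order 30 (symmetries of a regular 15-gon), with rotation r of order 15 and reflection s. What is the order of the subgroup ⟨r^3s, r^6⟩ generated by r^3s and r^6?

|⟨r^3s⟩| = 2 and |⟨r^6⟩| = 5, so |H| is a multiple of lcm(2, 5) = 10 and divides |G| = 30.
Closing under the operation: H = {e, r^3, r^6, r^9, r^12, s, r^3s, r^6s, r^9s, r^12s}, so |H| = 10.

10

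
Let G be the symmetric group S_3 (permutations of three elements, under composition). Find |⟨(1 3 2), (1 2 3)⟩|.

|⟨(1 3 2)⟩| = 3 and |⟨(1 2 3)⟩| = 3, so |H| is a multiple of lcm(3, 3) = 3 and divides |G| = 6.
Closing under the operation: H = {e, (1 2 3), (1 3 2)}, so |H| = 3.

3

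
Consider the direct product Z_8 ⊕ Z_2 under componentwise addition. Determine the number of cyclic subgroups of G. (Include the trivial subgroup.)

Group the elements of G by the cyclic subgroup they generate; each cyclic subgroup of order d accounts for φ(d) elements.
Cyclic subgroups by order — order 1: 1; order 2: 3; order 4: 2; order 8: 2.
Total: 8.

8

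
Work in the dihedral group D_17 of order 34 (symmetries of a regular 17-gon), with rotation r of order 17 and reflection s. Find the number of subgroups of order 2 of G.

17

|G| = 34 and 2 | 34, so subgroups of order 2 are possible by Lagrange.
The subgroups of order 2 are: {e, r^10s}; {e, r^11s}; {e, r^12s}; {e, r^13s}; … (17 in all).
So G has 17 subgroups of order 2.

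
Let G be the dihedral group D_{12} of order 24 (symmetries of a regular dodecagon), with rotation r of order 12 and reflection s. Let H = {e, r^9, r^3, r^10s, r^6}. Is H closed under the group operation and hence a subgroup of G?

No

|H| = 5 does not divide |G| = 24, so by Lagrange H is not a subgroup.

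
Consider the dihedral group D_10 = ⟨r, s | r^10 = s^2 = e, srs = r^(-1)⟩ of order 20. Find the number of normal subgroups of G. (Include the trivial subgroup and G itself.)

G has 22 subgroups. Checking conjugation-invariance by order — order 1: 1/1 normal; order 2: 1/11 normal; order 4: 0/5 normal; order 5: 1/1 normal; order 10: 3/3 normal; order 20: 1/1 normal.
Total normal subgroups: 7.

7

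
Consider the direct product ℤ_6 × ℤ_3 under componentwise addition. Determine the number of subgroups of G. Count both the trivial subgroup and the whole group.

|G| = 18, so by Lagrange every subgroup order divides 18. Divisors: 1, 2, 3, 6, 9, 18.
Subgroups by order — order 1: 1; order 2: 1; order 3: 4; order 6: 4; order 9: 1; order 18: 1.
Total: 1 + 1 + 4 + 4 + 1 + 1 = 12.

12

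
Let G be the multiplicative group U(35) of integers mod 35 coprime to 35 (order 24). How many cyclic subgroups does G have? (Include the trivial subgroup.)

12

Group the elements of G by the cyclic subgroup they generate; each cyclic subgroup of order d accounts for φ(d) elements.
Cyclic subgroups by order — order 1: 1; order 2: 3; order 3: 1; order 4: 2; order 6: 3; order 12: 2.
Total: 12.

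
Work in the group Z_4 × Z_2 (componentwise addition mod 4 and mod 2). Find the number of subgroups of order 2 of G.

|G| = 8 and 2 | 8, so subgroups of order 2 are possible by Lagrange.
The subgroups of order 2 are: {(0,0), (0,1)}; {(0,0), (2,0)}; {(0,0), (2,1)}.
So G has 3 subgroups of order 2.

3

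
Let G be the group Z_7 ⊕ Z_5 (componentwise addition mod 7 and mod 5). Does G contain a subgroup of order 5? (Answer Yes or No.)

5 | 35. A subgroup of order 5 is {(0,0), (0,1), (0,2), (0,3), (0,4)}.

Yes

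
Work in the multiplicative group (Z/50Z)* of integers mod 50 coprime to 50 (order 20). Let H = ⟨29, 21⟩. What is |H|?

|⟨29⟩| = 10 and |⟨21⟩| = 5, so |H| is a multiple of lcm(10, 5) = 10 and divides |G| = 20.
Closing under the operation: H = {1, 9, 11, 19, 21, 29, 31, 39, 41, 49}, so |H| = 10.

10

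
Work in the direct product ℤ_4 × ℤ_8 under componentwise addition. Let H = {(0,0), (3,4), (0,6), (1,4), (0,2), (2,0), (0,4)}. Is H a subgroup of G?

|H| = 7 does not divide |G| = 32, so by Lagrange H is not a subgroup.

No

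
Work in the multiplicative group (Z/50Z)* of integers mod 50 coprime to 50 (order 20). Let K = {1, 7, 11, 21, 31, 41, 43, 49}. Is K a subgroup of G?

|K| = 8 does not divide |G| = 20, so by Lagrange K is not a subgroup.

No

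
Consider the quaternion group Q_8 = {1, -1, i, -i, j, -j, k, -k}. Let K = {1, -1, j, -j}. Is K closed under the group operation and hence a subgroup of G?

Yes

|K| = 4 divides |G| = 8, consistent with Lagrange.
K contains the identity, every element's inverse is in K, and K is closed under ·: it is a subgroup.
In fact K = ⟨j⟩.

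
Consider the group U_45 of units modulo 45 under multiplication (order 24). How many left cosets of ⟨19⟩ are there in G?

12

|⟨19⟩| = 2 and |G| = 24.
By Lagrange, [G : H] = |G|/|H| = 24/2 = 12.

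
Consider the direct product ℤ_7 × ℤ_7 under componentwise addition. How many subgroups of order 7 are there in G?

|G| = 49 and 7 | 49, so subgroups of order 7 are possible by Lagrange.
The subgroups of order 7 are: {(0,0), (0,1), (0,2), (0,3), (0,4), (0,5), (0,6)}; {(0,0), (1,0), (2,0), (3,0), (4,0), (5,0), (6,0)}; {(0,0), (1,1), (2,2), (3,3), (4,4), (5,5), (6,6)}; {(0,0), (1,2), (2,4), (3,6), (4,1), (5,3), (6,5)}; … (8 in all).
So G has 8 subgroups of order 7.

8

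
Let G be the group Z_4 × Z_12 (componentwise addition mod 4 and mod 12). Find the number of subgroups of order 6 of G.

3

|G| = 48 and 6 | 48, so subgroups of order 6 are possible by Lagrange.
The subgroups of order 6 are: {(0,0), (0,2), (0,4), (0,6), (0,8), (0,10)}; {(0,0), (0,4), (0,8), (2,0), (2,4), (2,8)}; {(0,0), (0,4), (0,8), (2,2), (2,6), (2,10)}.
So G has 3 subgroups of order 6.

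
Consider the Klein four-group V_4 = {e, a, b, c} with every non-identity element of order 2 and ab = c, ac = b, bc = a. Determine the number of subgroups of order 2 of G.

3

|G| = 4 and 2 | 4, so subgroups of order 2 are possible by Lagrange.
The subgroups of order 2 are: {e, a}; {e, b}; {e, c}.
So G has 3 subgroups of order 2.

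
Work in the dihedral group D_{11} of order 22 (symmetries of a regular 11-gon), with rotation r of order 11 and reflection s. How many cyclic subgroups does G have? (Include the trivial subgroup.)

13

Group the elements of G by the cyclic subgroup they generate; each cyclic subgroup of order d accounts for φ(d) elements.
Cyclic subgroups by order — order 1: 1; order 2: 11; order 11: 1.
Total: 13.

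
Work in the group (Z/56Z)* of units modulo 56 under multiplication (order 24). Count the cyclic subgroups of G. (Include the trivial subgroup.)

Each element a generates a cyclic subgroup ⟨a⟩; distinct elements may generate the same one (a cyclic group of order d has φ(d) generators).
Cyclic subgroups by order — order 1: 1; order 2: 7; order 3: 1; order 6: 7.
Total: 16.

16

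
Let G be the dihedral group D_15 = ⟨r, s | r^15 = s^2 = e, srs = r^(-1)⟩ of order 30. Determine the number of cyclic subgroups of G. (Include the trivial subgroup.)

19

Each element a generates a cyclic subgroup ⟨a⟩; distinct elements may generate the same one (a cyclic group of order d has φ(d) generators).
Cyclic subgroups by order — order 1: 1; order 2: 15; order 3: 1; order 5: 1; order 15: 1.
Total: 19.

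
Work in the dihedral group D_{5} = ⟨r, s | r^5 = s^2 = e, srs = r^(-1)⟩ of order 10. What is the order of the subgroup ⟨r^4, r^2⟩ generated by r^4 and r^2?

|⟨r^4⟩| = 5 and |⟨r^2⟩| = 5, so |H| is a multiple of lcm(5, 5) = 5 and divides |G| = 10.
Closing under the operation: H = {e, r, r^2, r^3, r^4}, so |H| = 5.

5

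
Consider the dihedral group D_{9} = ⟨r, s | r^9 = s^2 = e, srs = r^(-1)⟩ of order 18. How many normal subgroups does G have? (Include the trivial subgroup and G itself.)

G has 16 subgroups. Checking conjugation-invariance by order — order 1: 1/1 normal; order 2: 0/9 normal; order 3: 1/1 normal; order 6: 0/3 normal; order 9: 1/1 normal; order 18: 1/1 normal.
Total normal subgroups: 4.

4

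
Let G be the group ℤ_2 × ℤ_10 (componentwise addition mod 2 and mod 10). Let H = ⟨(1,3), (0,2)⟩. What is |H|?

10

|⟨(1,3)⟩| = 10 and |⟨(0,2)⟩| = 5, so |H| is a multiple of lcm(10, 5) = 10 and divides |G| = 20.
Closing under the operation: H = {(0,0), (0,2), (0,4), (0,6), (0,8), (1,1), (1,3), (1,5), (1,7), (1,9)}, so |H| = 10.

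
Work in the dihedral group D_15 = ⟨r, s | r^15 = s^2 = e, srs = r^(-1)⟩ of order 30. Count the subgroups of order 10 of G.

3

|G| = 30 and 10 | 30, so subgroups of order 10 are possible by Lagrange.
The subgroups of order 10 are: {e, r^3, r^6, r^9, r^12, rs, r^4s, r^7s, r^10s, r^13s}; {e, r^3, r^6, r^9, r^12, r^2s, r^5s, r^8s, r^11s, r^14s}; {e, r^3, r^6, r^9, r^12, s, r^3s, r^6s, r^9s, r^12s}.
So G has 3 subgroups of order 10.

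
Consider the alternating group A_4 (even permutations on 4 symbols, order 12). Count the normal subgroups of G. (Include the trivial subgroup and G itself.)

3

G has 10 subgroups. Checking conjugation-invariance by order — order 1: 1/1 normal; order 2: 0/3 normal; order 3: 0/4 normal; order 4: 1/1 normal; order 12: 1/1 normal.
Total normal subgroups: 3.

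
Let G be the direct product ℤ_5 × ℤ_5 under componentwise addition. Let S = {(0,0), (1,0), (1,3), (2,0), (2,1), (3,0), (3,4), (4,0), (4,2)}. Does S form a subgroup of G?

|S| = 9 does not divide |G| = 25, so by Lagrange S is not a subgroup.

No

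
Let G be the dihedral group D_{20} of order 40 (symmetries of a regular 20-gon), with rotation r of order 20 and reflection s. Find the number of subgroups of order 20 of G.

|G| = 40 and 20 | 40, so subgroups of order 20 are possible by Lagrange.
The subgroups of order 20 are: {e, r, r^2, r^3, r^4, r^5, r^6, r^7, r^8, r^9, r^10, r^11, r^12, r^13, r^14, r^15, r^16, r^17, r^18, r^19}; {e, r^2, r^4, r^6, r^8, r^10, r^12, r^14, r^16, r^18, s, r^2s, r^4s, r^6s, r^8s, r^10s, r^12s, r^14s, r^16s, r^18s}; {e, r^2, r^4, r^6, r^8, r^10, r^12, r^14, r^16, r^18, rs, r^3s, r^5s, r^7s, r^9s, r^11s, r^13s, r^15s, r^17s, r^19s}.
So G has 3 subgroups of order 20.

3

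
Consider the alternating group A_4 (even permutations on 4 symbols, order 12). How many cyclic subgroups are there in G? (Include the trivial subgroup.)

8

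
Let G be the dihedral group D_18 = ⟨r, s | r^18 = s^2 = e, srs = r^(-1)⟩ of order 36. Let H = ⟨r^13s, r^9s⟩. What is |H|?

18

|⟨r^13s⟩| = 2 and |⟨r^9s⟩| = 2, so |H| is a multiple of lcm(2, 2) = 2 and divides |G| = 36.
Closing under the operation: H = {e, r^2, r^4, r^6, r^8, r^10, r^12, r^14, r^16, rs, r^3s, r^5s, r^7s, r^9s, r^11s, r^13s, r^15s, r^17s}, so |H| = 18.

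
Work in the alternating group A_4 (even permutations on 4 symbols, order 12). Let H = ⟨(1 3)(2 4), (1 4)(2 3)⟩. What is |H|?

|⟨(1 3)(2 4)⟩| = 2 and |⟨(1 4)(2 3)⟩| = 2, so |H| is a multiple of lcm(2, 2) = 2 and divides |G| = 12.
Closing under the operation: H = {e, (1 2)(3 4), (1 3)(2 4), (1 4)(2 3)}, so |H| = 4.

4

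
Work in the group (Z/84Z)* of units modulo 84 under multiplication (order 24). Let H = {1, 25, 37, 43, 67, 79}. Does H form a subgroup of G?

Yes

|H| = 6 divides |G| = 24, consistent with Lagrange.
H contains the identity, every element's inverse is in H, and H is closed under ·: it is a subgroup.
In fact H = ⟨67⟩.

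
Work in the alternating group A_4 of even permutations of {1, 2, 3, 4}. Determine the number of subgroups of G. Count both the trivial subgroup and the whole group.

10

|G| = 12, so by Lagrange every subgroup order divides 12. Divisors: 1, 2, 3, 4, 6, 12.
Subgroups by order — order 1: 1; order 2: 3; order 3: 4; order 4: 1; order 6: 0; order 12: 1.
Total: 1 + 3 + 4 + 1 + 0 + 1 = 10.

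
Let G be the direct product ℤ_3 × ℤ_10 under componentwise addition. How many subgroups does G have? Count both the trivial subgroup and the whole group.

8

|G| = 30, so by Lagrange every subgroup order divides 30. Divisors: 1, 2, 3, 5, 6, 10, 15, 30.
Subgroups by order — order 1: 1; order 2: 1; order 3: 1; order 5: 1; order 6: 1; order 10: 1; order 15: 1; order 30: 1.
Total: 1 + 1 + 1 + 1 + 1 + 1 + 1 + 1 = 8.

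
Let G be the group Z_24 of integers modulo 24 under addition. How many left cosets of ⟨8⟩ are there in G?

8

|⟨8⟩| = 3 and |G| = 24.
By Lagrange, [G : H] = |G|/|H| = 24/3 = 8.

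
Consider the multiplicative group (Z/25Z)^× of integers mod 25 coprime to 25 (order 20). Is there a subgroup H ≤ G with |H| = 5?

Yes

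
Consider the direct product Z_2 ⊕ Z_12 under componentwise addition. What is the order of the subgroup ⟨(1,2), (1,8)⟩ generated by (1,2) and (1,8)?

12

|⟨(1,2)⟩| = 6 and |⟨(1,8)⟩| = 6, so |H| is a multiple of lcm(6, 6) = 6 and divides |G| = 24.
Closing under the operation: H = {(0,0), (0,2), (0,4), (0,6), (0,8), (0,10), (1,0), (1,2), (1,4), (1,6), (1,8), (1,10)}, so |H| = 12.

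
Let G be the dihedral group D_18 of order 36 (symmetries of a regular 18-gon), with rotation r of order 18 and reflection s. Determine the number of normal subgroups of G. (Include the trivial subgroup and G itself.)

9

G has 45 subgroups. Checking conjugation-invariance by order — order 1: 1/1 normal; order 2: 1/19 normal; order 3: 1/1 normal; order 4: 0/9 normal; order 6: 1/7 normal; order 9: 1/1 normal; order 12: 0/3 normal; order 18: 3/3 normal; order 36: 1/1 normal.
Total normal subgroups: 9.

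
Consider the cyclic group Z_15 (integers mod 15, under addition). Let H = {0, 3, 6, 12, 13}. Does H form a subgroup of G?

6 ∈ H but its inverse 9 ∉ H, so H is not a subgroup.

No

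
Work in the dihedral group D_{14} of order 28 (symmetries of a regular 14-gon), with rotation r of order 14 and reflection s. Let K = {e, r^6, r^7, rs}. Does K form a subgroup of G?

No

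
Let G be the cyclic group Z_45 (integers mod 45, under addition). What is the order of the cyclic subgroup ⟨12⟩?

15

In Z_45, the order of an element a is n/gcd(a, n).
gcd(12, 45) = 3, so |⟨12⟩| = 45/3 = 15.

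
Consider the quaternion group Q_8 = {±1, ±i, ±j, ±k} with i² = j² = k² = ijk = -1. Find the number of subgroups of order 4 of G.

3

|G| = 8 and 4 | 8, so subgroups of order 4 are possible by Lagrange.
The subgroups of order 4 are: {1, -1, i, -i}; {1, -1, j, -j}; {1, -1, k, -k}.
So G has 3 subgroups of order 4.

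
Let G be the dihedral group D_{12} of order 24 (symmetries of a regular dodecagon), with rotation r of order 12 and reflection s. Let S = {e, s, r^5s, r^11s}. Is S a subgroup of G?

Closure fails: r^11s · s = r^11 ∉ S. So S is not a subgroup.

No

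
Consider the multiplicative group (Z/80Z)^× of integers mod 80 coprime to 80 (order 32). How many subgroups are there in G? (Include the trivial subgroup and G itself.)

|G| = 32, so by Lagrange every subgroup order divides 32. Divisors: 1, 2, 4, 8, 16, 32.
Subgroups by order — order 1: 1; order 2: 7; order 4: 19; order 8: 19; order 16: 7; order 32: 1.
Total: 1 + 7 + 19 + 19 + 7 + 1 = 54.

54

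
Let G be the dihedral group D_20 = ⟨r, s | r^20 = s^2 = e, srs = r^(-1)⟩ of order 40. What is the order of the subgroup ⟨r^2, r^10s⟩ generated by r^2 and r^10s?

|⟨r^2⟩| = 10 and |⟨r^10s⟩| = 2, so |H| is a multiple of lcm(10, 2) = 10 and divides |G| = 40.
Closing under the operation: H = {e, r^2, r^4, r^6, r^8, r^10, r^12, r^14, r^16, r^18, s, r^2s, r^4s, r^6s, r^8s, r^10s, r^12s, r^14s, r^16s, r^18s}, so |H| = 20.

20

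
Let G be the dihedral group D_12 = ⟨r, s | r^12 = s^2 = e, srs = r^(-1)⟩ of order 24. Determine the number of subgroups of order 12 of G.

3

|G| = 24 and 12 | 24, so subgroups of order 12 are possible by Lagrange.
The subgroups of order 12 are: {e, r, r^2, r^3, r^4, r^5, r^6, r^7, r^8, r^9, r^10, r^11}; {e, r^2, r^4, r^6, r^8, r^10, s, r^2s, r^4s, r^6s, r^8s, r^10s}; {e, r^2, r^4, r^6, r^8, r^10, rs, r^3s, r^5s, r^7s, r^9s, r^11s}.
So G has 3 subgroups of order 12.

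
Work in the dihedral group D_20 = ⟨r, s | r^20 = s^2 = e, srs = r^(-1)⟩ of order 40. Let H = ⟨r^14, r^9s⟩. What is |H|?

20

|⟨r^14⟩| = 10 and |⟨r^9s⟩| = 2, so |H| is a multiple of lcm(10, 2) = 10 and divides |G| = 40.
Closing under the operation: H = {e, r^2, r^4, r^6, r^8, r^10, r^12, r^14, r^16, r^18, rs, r^3s, r^5s, r^7s, r^9s, r^11s, r^13s, r^15s, r^17s, r^19s}, so |H| = 20.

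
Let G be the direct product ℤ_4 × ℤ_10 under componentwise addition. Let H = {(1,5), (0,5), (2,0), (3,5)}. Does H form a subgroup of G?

No

The identity (0,0) ∉ H, so H is not a subgroup.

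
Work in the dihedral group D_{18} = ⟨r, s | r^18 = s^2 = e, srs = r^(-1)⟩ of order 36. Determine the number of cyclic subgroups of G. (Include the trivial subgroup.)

Group the elements of G by the cyclic subgroup they generate; each cyclic subgroup of order d accounts for φ(d) elements.
Cyclic subgroups by order — order 1: 1; order 2: 19; order 3: 1; order 6: 1; order 9: 1; order 18: 1.
Total: 24.

24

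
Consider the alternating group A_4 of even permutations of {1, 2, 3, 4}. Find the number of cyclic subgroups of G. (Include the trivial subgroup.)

8

Each element a generates a cyclic subgroup ⟨a⟩; distinct elements may generate the same one (a cyclic group of order d has φ(d) generators).
Cyclic subgroups by order — order 1: 1; order 2: 3; order 3: 4.
Total: 8.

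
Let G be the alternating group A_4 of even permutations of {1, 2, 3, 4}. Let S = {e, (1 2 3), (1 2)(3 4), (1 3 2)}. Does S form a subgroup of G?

No

Closure fails: (1 3 2) ∘ (1 2)(3 4) = (2 3 4) ∉ S. So S is not a subgroup.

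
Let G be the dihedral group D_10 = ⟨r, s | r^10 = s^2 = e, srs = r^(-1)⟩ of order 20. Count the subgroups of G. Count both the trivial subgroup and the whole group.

22

|G| = 20, so by Lagrange every subgroup order divides 20. Divisors: 1, 2, 4, 5, 10, 20.
Subgroups by order — order 1: 1; order 2: 11; order 4: 5; order 5: 1; order 10: 3; order 20: 1.
Total: 1 + 11 + 5 + 1 + 3 + 1 = 22.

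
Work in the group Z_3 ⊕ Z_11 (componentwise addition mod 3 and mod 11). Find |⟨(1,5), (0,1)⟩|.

33

|⟨(1,5)⟩| = 33 and |⟨(0,1)⟩| = 11, so |H| is a multiple of lcm(33, 11) = 33 and divides |G| = 33.
Closing {(1,5), (0,1)} under the group operation gives all of G, so |H| = 33.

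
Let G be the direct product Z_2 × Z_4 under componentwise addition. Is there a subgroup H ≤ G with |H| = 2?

Yes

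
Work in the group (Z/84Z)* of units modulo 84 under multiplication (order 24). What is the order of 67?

Compute successive powers of 67 mod 84: 67, 37, 43, 25, 79, 1; 67^6 ≡ 1 (mod 84).
So |⟨67⟩| = 6.

6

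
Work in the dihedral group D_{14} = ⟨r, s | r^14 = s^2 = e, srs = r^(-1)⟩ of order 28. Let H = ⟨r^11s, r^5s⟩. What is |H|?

14

|⟨r^11s⟩| = 2 and |⟨r^5s⟩| = 2, so |H| is a multiple of lcm(2, 2) = 2 and divides |G| = 28.
Closing under the operation: H = {e, r^2, r^4, r^6, r^8, r^10, r^12, rs, r^3s, r^5s, r^7s, r^9s, r^11s, r^13s}, so |H| = 14.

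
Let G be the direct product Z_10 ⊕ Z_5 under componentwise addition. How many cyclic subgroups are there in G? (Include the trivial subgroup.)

A cyclic subgroup of order d is generated by each of its φ(d) elements of order d, so the cyclic subgroups of order d number (#elements of order d)/φ(d).
Cyclic subgroups by order — order 1: 1; order 2: 1; order 5: 6; order 10: 6.
Total: 14.

14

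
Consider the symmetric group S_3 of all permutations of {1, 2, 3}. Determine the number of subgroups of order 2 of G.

|G| = 6 and 2 | 6, so subgroups of order 2 are possible by Lagrange.
The subgroups of order 2 are: {e, (1 2)}; {e, (1 3)}; {e, (2 3)}.
So G has 3 subgroups of order 2.

3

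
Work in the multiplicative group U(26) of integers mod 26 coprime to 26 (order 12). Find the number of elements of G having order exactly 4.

The elements of order 4 are: 5, 21.
That's 2.

2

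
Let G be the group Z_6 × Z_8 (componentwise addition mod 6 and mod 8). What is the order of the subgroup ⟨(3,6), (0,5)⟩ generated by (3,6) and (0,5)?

|⟨(3,6)⟩| = 4 and |⟨(0,5)⟩| = 8, so |H| is a multiple of lcm(4, 8) = 8 and divides |G| = 48.
Closing under the operation: H = {(0,0), (0,1), (0,2), (0,3), (0,4), (0,5), (0,6), (0,7), (3,0), (3,1), (3,2), (3,3), (3,4), (3,5), (3,6), (3,7)}, so |H| = 16.

16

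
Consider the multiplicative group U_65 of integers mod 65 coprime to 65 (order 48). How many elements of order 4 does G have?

Enumerating element orders in G gives 12 elements of order 4.

12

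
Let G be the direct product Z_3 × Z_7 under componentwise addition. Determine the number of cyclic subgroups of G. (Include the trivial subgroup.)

Group the elements of G by the cyclic subgroup they generate; each cyclic subgroup of order d accounts for φ(d) elements.
Cyclic subgroups by order — order 1: 1; order 3: 1; order 7: 1; order 21: 1.
Total: 4.

4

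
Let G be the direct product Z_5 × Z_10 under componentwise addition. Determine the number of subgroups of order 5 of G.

|G| = 50 and 5 | 50, so subgroups of order 5 are possible by Lagrange.
The subgroups of order 5 are: {(0,0), (0,2), (0,4), (0,6), (0,8)}; {(0,0), (1,0), (2,0), (3,0), (4,0)}; {(0,0), (1,2), (2,4), (3,6), (4,8)}; {(0,0), (1,4), (2,8), (3,2), (4,6)}; … (6 in all).
So G has 6 subgroups of order 5.

6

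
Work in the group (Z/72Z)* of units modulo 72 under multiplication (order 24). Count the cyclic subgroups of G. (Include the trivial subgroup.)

16

A cyclic subgroup of order d is generated by each of its φ(d) elements of order d, so the cyclic subgroups of order d number (#elements of order d)/φ(d).
Cyclic subgroups by order — order 1: 1; order 2: 7; order 3: 1; order 6: 7.
Total: 16.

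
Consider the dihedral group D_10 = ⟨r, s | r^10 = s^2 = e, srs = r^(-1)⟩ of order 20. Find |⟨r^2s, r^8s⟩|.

|⟨r^2s⟩| = 2 and |⟨r^8s⟩| = 2, so |H| is a multiple of lcm(2, 2) = 2 and divides |G| = 20.
Closing under the operation: H = {e, r^2, r^4, r^6, r^8, s, r^2s, r^4s, r^6s, r^8s}, so |H| = 10.

10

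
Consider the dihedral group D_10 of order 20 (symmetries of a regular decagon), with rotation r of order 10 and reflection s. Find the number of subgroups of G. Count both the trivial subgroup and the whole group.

|G| = 20, so by Lagrange every subgroup order divides 20. Divisors: 1, 2, 4, 5, 10, 20.
Subgroups by order — order 1: 1; order 2: 11; order 4: 5; order 5: 1; order 10: 3; order 20: 1.
Total: 1 + 11 + 5 + 1 + 3 + 1 = 22.

22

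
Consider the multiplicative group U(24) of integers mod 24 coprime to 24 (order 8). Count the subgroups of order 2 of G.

|G| = 8 and 2 | 8, so subgroups of order 2 are possible by Lagrange.
The subgroups of order 2 are: {1, 11}; {1, 13}; {1, 17}; {1, 19}; … (7 in all).
So G has 7 subgroups of order 2.

7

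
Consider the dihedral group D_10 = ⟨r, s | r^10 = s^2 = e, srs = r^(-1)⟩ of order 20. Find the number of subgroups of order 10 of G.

3

|G| = 20 and 10 | 20, so subgroups of order 10 are possible by Lagrange.
The subgroups of order 10 are: {e, r, r^2, r^3, r^4, r^5, r^6, r^7, r^8, r^9}; {e, r^2, r^4, r^6, r^8, s, r^2s, r^4s, r^6s, r^8s}; {e, r^2, r^4, r^6, r^8, rs, r^3s, r^5s, r^7s, r^9s}.
So G has 3 subgroups of order 10.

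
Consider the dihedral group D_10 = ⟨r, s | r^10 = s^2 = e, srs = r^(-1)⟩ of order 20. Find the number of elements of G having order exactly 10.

The elements of order 10 are: r, r^3, r^7, r^9.
That's 4.

4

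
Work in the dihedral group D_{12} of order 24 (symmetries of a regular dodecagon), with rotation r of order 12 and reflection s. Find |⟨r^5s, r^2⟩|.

|⟨r^5s⟩| = 2 and |⟨r^2⟩| = 6, so |H| is a multiple of lcm(2, 6) = 6 and divides |G| = 24.
Closing under the operation: H = {e, r^2, r^4, r^6, r^8, r^10, rs, r^3s, r^5s, r^7s, r^9s, r^11s}, so |H| = 12.

12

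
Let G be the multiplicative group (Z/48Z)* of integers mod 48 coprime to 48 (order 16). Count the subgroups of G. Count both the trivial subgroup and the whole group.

|G| = 16, so by Lagrange every subgroup order divides 16. Divisors: 1, 2, 4, 8, 16.
Subgroups by order — order 1: 1; order 2: 7; order 4: 11; order 8: 7; order 16: 1.
Total: 1 + 7 + 11 + 7 + 1 = 27.

27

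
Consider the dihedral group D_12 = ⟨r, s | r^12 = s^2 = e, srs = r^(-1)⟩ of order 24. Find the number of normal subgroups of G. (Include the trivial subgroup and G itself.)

9

G has 34 subgroups. Checking conjugation-invariance by order — order 1: 1/1 normal; order 2: 1/13 normal; order 3: 1/1 normal; order 4: 1/7 normal; order 6: 1/5 normal; order 8: 0/3 normal; order 12: 3/3 normal; order 24: 1/1 normal.
Total normal subgroups: 9.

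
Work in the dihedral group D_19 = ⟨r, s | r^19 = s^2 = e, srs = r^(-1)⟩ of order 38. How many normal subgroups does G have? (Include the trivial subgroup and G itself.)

3

G has 22 subgroups. Checking conjugation-invariance by order — order 1: 1/1 normal; order 2: 0/19 normal; order 19: 1/1 normal; order 38: 1/1 normal.
Total normal subgroups: 3.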